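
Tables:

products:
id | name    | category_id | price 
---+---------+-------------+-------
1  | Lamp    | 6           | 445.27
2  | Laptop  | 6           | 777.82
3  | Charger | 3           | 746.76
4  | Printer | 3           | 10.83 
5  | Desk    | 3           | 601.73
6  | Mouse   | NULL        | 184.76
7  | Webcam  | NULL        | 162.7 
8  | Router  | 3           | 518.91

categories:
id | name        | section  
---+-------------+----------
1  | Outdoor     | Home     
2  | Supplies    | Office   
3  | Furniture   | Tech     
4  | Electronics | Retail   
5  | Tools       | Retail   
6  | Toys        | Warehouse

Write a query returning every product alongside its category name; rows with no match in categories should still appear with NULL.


LEFT JOIN keeps every row from products (the left table); where category_id has no match in categories, the category columns become NULL. Walk through each product:
  - product 1 (Lamp): category_id=6 -> matches Toys
  - product 2 (Laptop): category_id=6 -> matches Toys
  - product 3 (Charger): category_id=3 -> matches Furniture
  - product 4 (Printer): category_id=3 -> matches Furniture
  - product 5 (Desk): category_id=3 -> matches Furniture
  - product 6 (Mouse): category_id=NULL, no match -> kept with NULL
  - product 7 (Webcam): category_id=NULL, no match -> kept with NULL
  - product 8 (Router): category_id=3 -> matches Furniture
All 8 rows appear; 2 have NULL category.

SQL:
SELECT a.name, b.name AS category
FROM products a
LEFT JOIN categories b ON a.category_id = b.id

Result:
name    | category 
--------+----------
Lamp    | Toys     
Laptop  | Toys     
Charger | Furniture
Printer | Furniture
Desk    | Furniture
Mouse   | NULL     
Webcam  | NULL     
Router  | Furniture


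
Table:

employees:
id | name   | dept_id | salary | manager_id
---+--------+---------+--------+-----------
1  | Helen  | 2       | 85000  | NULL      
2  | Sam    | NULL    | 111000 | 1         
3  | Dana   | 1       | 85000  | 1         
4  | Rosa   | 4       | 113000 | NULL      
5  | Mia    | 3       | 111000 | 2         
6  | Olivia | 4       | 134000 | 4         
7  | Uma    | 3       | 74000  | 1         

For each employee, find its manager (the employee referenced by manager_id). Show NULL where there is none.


This is a self-join: employees is joined to a second copy of itself, matching each row's manager_id to another row's id. Use LEFT JOIN so rows with manager_id=NULL are kept.
  - employee 1 (Helen): manager_id=NULL -> NULL
  - employee 2 (Sam): manager_id=1 -> Helen
  - employee 3 (Dana): manager_id=1 -> Helen
  - employee 4 (Rosa): manager_id=NULL -> NULL
  - employee 5 (Mia): manager_id=2 -> Sam
  - employee 6 (Olivia): manager_id=4 -> Rosa
  - employee 7 (Uma): manager_id=1 -> Helen

SQL:
SELECT a.name AS item, b.name AS manager
FROM employees a
LEFT JOIN employees b ON a.manager_id = b.id

Result:
item   | manager
-------+--------
Helen  | NULL   
Sam    | Helen  
Dana   | Helen  
Rosa   | NULL   
Mia    | Sam    
Olivia | Rosa   
Uma    | Helen  


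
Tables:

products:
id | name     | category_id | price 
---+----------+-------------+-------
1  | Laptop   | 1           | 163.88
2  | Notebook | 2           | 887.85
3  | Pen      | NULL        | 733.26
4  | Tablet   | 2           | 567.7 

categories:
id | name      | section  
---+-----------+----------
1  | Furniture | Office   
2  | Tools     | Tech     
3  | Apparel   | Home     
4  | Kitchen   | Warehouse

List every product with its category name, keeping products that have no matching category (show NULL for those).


LEFT JOIN keeps every row from products (the left table); where category_id has no match in categories, the category columns become NULL. Walk through each product:
  - product 1 (Laptop): category_id=1 -> matches Furniture
  - product 2 (Notebook): category_id=2 -> matches Tools
  - product 3 (Pen): category_id=NULL, no match -> kept with NULL
  - product 4 (Tablet): category_id=2 -> matches Tools
All 4 rows appear; 1 has NULL category.

SQL:
SELECT a.name, b.name AS category
FROM products a
LEFT JOIN categories b ON a.category_id = b.id

Result:
name     | category 
---------+----------
Laptop   | Furniture
Notebook | Tools    
Pen      | NULL     
Tablet   | Tools    


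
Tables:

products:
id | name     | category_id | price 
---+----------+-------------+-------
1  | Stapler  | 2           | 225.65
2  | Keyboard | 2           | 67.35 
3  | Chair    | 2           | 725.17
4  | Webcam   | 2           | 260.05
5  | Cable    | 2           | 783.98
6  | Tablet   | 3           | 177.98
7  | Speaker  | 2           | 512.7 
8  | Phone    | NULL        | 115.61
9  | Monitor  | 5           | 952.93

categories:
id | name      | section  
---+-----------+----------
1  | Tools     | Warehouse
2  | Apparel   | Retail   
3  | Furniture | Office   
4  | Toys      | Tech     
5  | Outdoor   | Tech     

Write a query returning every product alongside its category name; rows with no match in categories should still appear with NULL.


LEFT JOIN keeps every row from products (the left table); where category_id has no match in categories, the category columns become NULL. Walk through each product:
  - product 1 (Stapler): category_id=2 -> matches Apparel
  - product 2 (Keyboard): category_id=2 -> matches Apparel
  - product 3 (Chair): category_id=2 -> matches Apparel
  - product 4 (Webcam): category_id=2 -> matches Apparel
  - product 5 (Cable): category_id=2 -> matches Apparel
  - product 6 (Tablet): category_id=3 -> matches Furniture
  - product 7 (Speaker): category_id=2 -> matches Apparel
  - product 8 (Phone): category_id=NULL, no match -> kept with NULL
  - product 9 (Monitor): category_id=5 -> matches Outdoor
All 9 rows appear; 1 has NULL category.

SQL:
SELECT a.name, b.name AS category
FROM products a
LEFT JOIN categories b ON a.category_id = b.id

Result:
name     | category 
---------+----------
Stapler  | Apparel  
Keyboard | Apparel  
Chair    | Apparel  
Webcam   | Apparel  
Cable    | Apparel  
Tablet   | Furniture
Speaker  | Apparel  
Phone    | NULL     
Monitor  | Outdoor  


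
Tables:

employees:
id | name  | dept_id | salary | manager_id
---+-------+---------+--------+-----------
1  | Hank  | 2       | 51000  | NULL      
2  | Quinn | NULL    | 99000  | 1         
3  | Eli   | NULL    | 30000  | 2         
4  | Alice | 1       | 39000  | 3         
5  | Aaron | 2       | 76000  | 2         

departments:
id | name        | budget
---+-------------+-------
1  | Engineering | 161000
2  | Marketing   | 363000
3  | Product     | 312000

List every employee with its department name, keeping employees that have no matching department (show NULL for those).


LEFT JOIN keeps every row from employees (the left table); where dept_id has no match in departments, the department columns become NULL. Walk through each employee:
  - employee 1 (Hank): dept_id=2 -> matches Marketing
  - employee 2 (Quinn): dept_id=NULL, no match -> kept with NULL
  - employee 3 (Eli): dept_id=NULL, no match -> kept with NULL
  - employee 4 (Alice): dept_id=1 -> matches Engineering
  - employee 5 (Aaron): dept_id=2 -> matches Marketing
All 5 rows appear; 2 have NULL department.

SQL:
SELECT a.name, b.name AS department
FROM employees a
LEFT JOIN departments b ON a.dept_id = b.id

Result:
name  | department 
------+------------
Hank  | Marketing  
Quinn | NULL       
Eli   | NULL       
Alice | Engineering
Aaron | Marketing  


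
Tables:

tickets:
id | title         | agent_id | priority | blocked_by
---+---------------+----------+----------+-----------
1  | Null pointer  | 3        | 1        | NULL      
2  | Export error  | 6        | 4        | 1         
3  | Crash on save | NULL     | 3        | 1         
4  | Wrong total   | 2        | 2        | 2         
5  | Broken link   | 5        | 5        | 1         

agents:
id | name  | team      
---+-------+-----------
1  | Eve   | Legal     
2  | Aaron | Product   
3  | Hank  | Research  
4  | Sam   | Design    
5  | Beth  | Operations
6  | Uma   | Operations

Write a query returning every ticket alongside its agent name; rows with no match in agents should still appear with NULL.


LEFT JOIN keeps every row from tickets (the left table); where agent_id has no match in agents, the agent columns become NULL. Walk through each ticket:
  - ticket 1 (Null pointer): agent_id=3 -> matches Hank
  - ticket 2 (Export error): agent_id=6 -> matches Uma
  - ticket 3 (Crash on save): agent_id=NULL, no match -> kept with NULL
  - ticket 4 (Wrong total): agent_id=2 -> matches Aaron
  - ticket 5 (Broken link): agent_id=5 -> matches Beth
All 5 rows appear; 1 has NULL agent.

SQL:
SELECT a.title, b.name AS agent
FROM tickets a
LEFT JOIN agents b ON a.agent_id = b.id

Result:
title         | agent
--------------+------
Null pointer  | Hank 
Export error  | Uma  
Crash on save | NULL 
Wrong total   | Aaron
Broken link   | Beth 


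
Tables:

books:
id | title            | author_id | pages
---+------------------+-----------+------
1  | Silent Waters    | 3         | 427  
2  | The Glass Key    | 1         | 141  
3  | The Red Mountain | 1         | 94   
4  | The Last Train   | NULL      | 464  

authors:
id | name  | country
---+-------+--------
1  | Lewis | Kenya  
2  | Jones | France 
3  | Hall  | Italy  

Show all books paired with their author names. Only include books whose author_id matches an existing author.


INNER JOIN keeps only books rows whose author_id matches an id in authors. Walk through each book:
  - book 1 (Silent Waters): author_id=3 -> matches Hall
  - book 2 (The Glass Key): author_id=1 -> matches Lewis
  - book 3 (The Red Mountain): author_id=1 -> matches Lewis
  - book 4 (The Last Train): author_id=NULL, no match -> dropped
So 1 of 4 rows is dropped.

SQL:
SELECT a.title, b.name AS author
FROM books a
INNER JOIN authors b ON a.author_id = b.id

Result:
title            | author
-----------------+-------
Silent Waters    | Hall  
The Glass Key    | Lewis 
The Red Mountain | Lewis 


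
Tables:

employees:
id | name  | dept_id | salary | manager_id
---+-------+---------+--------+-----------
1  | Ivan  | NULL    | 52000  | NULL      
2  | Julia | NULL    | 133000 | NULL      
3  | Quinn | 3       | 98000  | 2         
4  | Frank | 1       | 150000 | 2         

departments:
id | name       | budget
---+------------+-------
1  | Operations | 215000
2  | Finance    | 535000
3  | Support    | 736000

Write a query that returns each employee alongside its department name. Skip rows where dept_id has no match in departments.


INNER JOIN keeps only employees rows whose dept_id matches an id in departments. Walk through each employee:
  - employee 1 (Ivan): dept_id=NULL, no match -> dropped
  - employee 2 (Julia): dept_id=NULL, no match -> dropped
  - employee 3 (Quinn): dept_id=3 -> matches Support
  - employee 4 (Frank): dept_id=1 -> matches Operations
So 2 of 4 rows are dropped.

SQL:
SELECT a.name, b.name AS department
FROM employees a
INNER JOIN departments b ON a.dept_id = b.id

Result:
name  | department
------+-----------
Quinn | Support   
Frank | Operations


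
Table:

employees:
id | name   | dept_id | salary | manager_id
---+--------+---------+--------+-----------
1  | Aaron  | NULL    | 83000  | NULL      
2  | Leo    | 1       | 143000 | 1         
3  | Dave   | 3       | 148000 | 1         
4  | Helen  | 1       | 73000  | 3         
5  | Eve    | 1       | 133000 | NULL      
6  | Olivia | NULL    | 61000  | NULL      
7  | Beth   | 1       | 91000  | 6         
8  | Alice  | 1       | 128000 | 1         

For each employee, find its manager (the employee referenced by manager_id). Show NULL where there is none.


This is a self-join: employees is joined to a second copy of itself, matching each row's manager_id to another row's id. Use LEFT JOIN so rows with manager_id=NULL are kept.
  - employee 1 (Aaron): manager_id=NULL -> NULL
  - employee 2 (Leo): manager_id=1 -> Aaron
  - employee 3 (Dave): manager_id=1 -> Aaron
  - employee 4 (Helen): manager_id=3 -> Dave
  - employee 5 (Eve): manager_id=NULL -> NULL
  - employee 6 (Olivia): manager_id=NULL -> NULL
  - employee 7 (Beth): manager_id=6 -> Olivia
  - employee 8 (Alice): manager_id=1 -> Aaron

SQL:
SELECT a.name AS item, b.name AS manager
FROM employees a
LEFT JOIN employees b ON a.manager_id = b.id

Result:
item   | manager
-------+--------
Aaron  | NULL   
Leo    | Aaron  
Dave   | Aaron  
Helen  | Dave   
Eve    | NULL   
Olivia | NULL   
Beth   | Olivia 
Alice  | Aaron  


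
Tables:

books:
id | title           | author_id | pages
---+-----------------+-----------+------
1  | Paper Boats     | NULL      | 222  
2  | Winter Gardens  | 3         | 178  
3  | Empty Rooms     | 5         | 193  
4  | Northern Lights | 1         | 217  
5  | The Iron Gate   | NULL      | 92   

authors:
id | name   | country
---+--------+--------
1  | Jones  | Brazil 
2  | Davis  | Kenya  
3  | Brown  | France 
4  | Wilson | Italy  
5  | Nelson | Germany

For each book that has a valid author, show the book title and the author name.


INNER JOIN keeps only books rows whose author_id matches an id in authors. Walk through each book:
  - book 1 (Paper Boats): author_id=NULL, no match -> dropped
  - book 2 (Winter Gardens): author_id=3 -> matches Brown
  - book 3 (Empty Rooms): author_id=5 -> matches Nelson
  - book 4 (Northern Lights): author_id=1 -> matches Jones
  - book 5 (The Iron Gate): author_id=NULL, no match -> dropped
So 2 of 5 rows are dropped.

SQL:
SELECT a.title, b.name AS author
FROM books a
INNER JOIN authors b ON a.author_id = b.id

Result:
title           | author
----------------+-------
Winter Gardens  | Brown 
Empty Rooms     | Nelson
Northern Lights | Jones 


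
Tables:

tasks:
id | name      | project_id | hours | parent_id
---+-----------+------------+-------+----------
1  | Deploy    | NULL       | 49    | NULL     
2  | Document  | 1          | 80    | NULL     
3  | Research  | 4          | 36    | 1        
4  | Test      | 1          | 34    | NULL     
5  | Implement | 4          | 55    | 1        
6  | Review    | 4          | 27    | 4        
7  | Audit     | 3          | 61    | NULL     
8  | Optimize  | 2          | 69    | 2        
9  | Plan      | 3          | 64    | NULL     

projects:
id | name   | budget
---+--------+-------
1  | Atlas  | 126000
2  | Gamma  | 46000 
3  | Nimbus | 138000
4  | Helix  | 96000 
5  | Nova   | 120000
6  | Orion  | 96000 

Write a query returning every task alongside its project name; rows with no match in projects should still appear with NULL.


LEFT JOIN keeps every row from tasks (the left table); where project_id has no match in projects, the project columns become NULL. Walk through each task:
  - task 1 (Deploy): project_id=NULL, no match -> kept with NULL
  - task 2 (Document): project_id=1 -> matches Atlas
  - task 3 (Research): project_id=4 -> matches Helix
  - task 4 (Test): project_id=1 -> matches Atlas
  - task 5 (Implement): project_id=4 -> matches Helix
  - task 6 (Review): project_id=4 -> matches Helix
  - task 7 (Audit): project_id=3 -> matches Nimbus
  - task 8 (Optimize): project_id=2 -> matches Gamma
  - task 9 (Plan): project_id=3 -> matches Nimbus
All 9 rows appear; 1 has NULL project.

SQL:
SELECT a.name, b.name AS project
FROM tasks a
LEFT JOIN projects b ON a.project_id = b.id

Result:
name      | project
----------+--------
Deploy    | NULL   
Document  | Atlas  
Research  | Helix  
Test      | Atlas  
Implement | Helix  
Review    | Helix  
Audit     | Nimbus 
Optimize  | Gamma  
Plan      | Nimbus 


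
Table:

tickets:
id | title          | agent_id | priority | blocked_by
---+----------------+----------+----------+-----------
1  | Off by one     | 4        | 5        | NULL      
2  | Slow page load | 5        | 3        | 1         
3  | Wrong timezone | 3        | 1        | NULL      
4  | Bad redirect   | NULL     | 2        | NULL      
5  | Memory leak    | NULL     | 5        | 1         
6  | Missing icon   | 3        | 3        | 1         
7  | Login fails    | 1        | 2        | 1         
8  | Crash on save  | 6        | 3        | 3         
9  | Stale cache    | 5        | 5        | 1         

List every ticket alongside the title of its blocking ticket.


This is a self-join: tickets is joined to a second copy of itself, matching each row's blocked_by to another row's id. Use LEFT JOIN so rows with blocked_by=NULL are kept.
  - ticket 1 (Off by one): blocked_by=NULL -> NULL
  - ticket 2 (Slow page load): blocked_by=1 -> Off by one
  - ticket 3 (Wrong timezone): blocked_by=NULL -> NULL
  - ticket 4 (Bad redirect): blocked_by=NULL -> NULL
  - ticket 5 (Memory leak): blocked_by=1 -> Off by one
  - ticket 6 (Missing icon): blocked_by=1 -> Off by one
  - ticket 7 (Login fails): blocked_by=1 -> Off by one
  - ticket 8 (Crash on save): blocked_by=3 -> Wrong timezone
  - ticket 9 (Stale cache): blocked_by=1 -> Off by one

SQL:
SELECT a.title AS item, b.title AS blocked_by
FROM tickets a
LEFT JOIN tickets b ON a.blocked_by = b.id

Result:
item           | blocked_by    
---------------+---------------
Off by one     | NULL          
Slow page load | Off by one    
Wrong timezone | NULL          
Bad redirect   | NULL          
Memory leak    | Off by one    
Missing icon   | Off by one    
Login fails    | Off by one    
Crash on save  | Wrong timezone
Stale cache    | Off by one    


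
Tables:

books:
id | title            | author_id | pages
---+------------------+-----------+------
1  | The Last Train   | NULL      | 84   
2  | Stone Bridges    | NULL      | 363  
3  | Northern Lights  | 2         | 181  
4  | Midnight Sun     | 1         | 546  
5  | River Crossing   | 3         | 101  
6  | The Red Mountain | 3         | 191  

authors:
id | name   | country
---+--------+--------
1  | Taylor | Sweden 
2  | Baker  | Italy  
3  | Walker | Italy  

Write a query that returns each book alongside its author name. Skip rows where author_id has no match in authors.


INNER JOIN keeps only books rows whose author_id matches an id in authors. Walk through each book:
  - book 1 (The Last Train): author_id=NULL, no match -> dropped
  - book 2 (Stone Bridges): author_id=NULL, no match -> dropped
  - book 3 (Northern Lights): author_id=2 -> matches Baker
  - book 4 (Midnight Sun): author_id=1 -> matches Taylor
  - book 5 (River Crossing): author_id=3 -> matches Walker
  - book 6 (The Red Mountain): author_id=3 -> matches Walker
So 2 of 6 rows are dropped.

SQL:
SELECT a.title, b.name AS author
FROM books a
INNER JOIN authors b ON a.author_id = b.id

Result:
title            | author
-----------------+-------
Northern Lights  | Baker 
Midnight Sun     | Taylor
River Crossing   | Walker
The Red Mountain | Walker


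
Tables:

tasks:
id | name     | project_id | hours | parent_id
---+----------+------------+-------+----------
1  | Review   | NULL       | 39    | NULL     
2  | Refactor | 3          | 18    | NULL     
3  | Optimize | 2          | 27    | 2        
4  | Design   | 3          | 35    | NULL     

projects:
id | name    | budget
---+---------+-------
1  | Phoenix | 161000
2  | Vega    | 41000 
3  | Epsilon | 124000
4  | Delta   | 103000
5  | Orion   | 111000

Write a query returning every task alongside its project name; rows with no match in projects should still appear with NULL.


LEFT JOIN keeps every row from tasks (the left table); where project_id has no match in projects, the project columns become NULL. Walk through each task:
  - task 1 (Review): project_id=NULL, no match -> kept with NULL
  - task 2 (Refactor): project_id=3 -> matches Epsilon
  - task 3 (Optimize): project_id=2 -> matches Vega
  - task 4 (Design): project_id=3 -> matches Epsilon
All 4 rows appear; 1 has NULL project.

SQL:
SELECT a.name, b.name AS project
FROM tasks a
LEFT JOIN projects b ON a.project_id = b.id

Result:
name     | project
---------+--------
Review   | NULL   
Refactor | Epsilon
Optimize | Vega   
Design   | Epsilon


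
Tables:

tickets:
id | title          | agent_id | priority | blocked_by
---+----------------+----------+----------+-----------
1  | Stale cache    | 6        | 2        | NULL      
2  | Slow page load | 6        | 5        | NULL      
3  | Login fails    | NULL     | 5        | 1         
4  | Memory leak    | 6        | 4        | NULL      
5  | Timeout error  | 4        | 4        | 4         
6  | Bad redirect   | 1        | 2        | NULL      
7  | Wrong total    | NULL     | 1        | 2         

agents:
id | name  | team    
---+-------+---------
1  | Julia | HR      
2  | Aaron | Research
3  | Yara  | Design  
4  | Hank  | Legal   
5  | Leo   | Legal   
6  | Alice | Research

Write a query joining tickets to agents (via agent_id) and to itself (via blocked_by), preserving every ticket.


Two LEFT JOINs from the same base table tickets: one to agents via agent_id, one to tickets itself via blocked_by. Both are LEFT so every ticket is preserved.
Match against agents:
  - ticket 1 (Stale cache): agent_id=6 -> matches Alice
  - ticket 2 (Slow page load): agent_id=6 -> matches Alice
  - ticket 3 (Login fails): agent_id=NULL, no match -> kept with NULL
  - ticket 4 (Memory leak): agent_id=6 -> matches Alice
  - ticket 5 (Timeout error): agent_id=4 -> matches Hank
  - ticket 6 (Bad redirect): agent_id=1 -> matches Julia
  - ticket 7 (Wrong total): agent_id=NULL, no match -> kept with NULL
Match against tickets (self):
  - ticket 1 (Stale cache): blocked_by=NULL -> NULL
  - ticket 2 (Slow page load): blocked_by=NULL -> NULL
  - ticket 3 (Login fails): blocked_by=1 -> Stale cache
  - ticket 4 (Memory leak): blocked_by=NULL -> NULL
  - ticket 5 (Timeout error): blocked_by=4 -> Memory leak
  - ticket 6 (Bad redirect): blocked_by=NULL -> NULL
  - ticket 7 (Wrong total): blocked_by=2 -> Slow page load

SQL:
SELECT a.title, b.name AS agent, c.title AS blocked_by
FROM tickets a
LEFT JOIN agents b ON a.agent_id = b.id
LEFT JOIN tickets c ON a.blocked_by = c.id

Result:
title          | agent | blocked_by    
---------------+-------+---------------
Stale cache    | Alice | NULL          
Slow page load | Alice | NULL          
Login fails    | NULL  | Stale cache   
Memory leak    | Alice | NULL          
Timeout error  | Hank  | Memory leak   
Bad redirect   | Julia | NULL          
Wrong total    | NULL  | Slow page load


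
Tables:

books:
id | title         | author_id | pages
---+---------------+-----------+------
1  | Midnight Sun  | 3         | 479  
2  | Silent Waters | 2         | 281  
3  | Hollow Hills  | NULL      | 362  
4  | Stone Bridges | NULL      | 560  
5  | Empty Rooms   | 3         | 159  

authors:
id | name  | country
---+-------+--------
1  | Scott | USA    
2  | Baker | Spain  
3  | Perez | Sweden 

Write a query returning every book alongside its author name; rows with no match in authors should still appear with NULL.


LEFT JOIN keeps every row from books (the left table); where author_id has no match in authors, the author columns become NULL. Walk through each book:
  - book 1 (Midnight Sun): author_id=3 -> matches Perez
  - book 2 (Silent Waters): author_id=2 -> matches Baker
  - book 3 (Hollow Hills): author_id=NULL, no match -> kept with NULL
  - book 4 (Stone Bridges): author_id=NULL, no match -> kept with NULL
  - book 5 (Empty Rooms): author_id=3 -> matches Perez
All 5 rows appear; 2 have NULL author.

SQL:
SELECT a.title, b.name AS author
FROM books a
LEFT JOIN authors b ON a.author_id = b.id

Result:
title         | author
--------------+-------
Midnight Sun  | Perez 
Silent Waters | Baker 
Hollow Hills  | NULL  
Stone Bridges | NULL  
Empty Rooms   | Perez 


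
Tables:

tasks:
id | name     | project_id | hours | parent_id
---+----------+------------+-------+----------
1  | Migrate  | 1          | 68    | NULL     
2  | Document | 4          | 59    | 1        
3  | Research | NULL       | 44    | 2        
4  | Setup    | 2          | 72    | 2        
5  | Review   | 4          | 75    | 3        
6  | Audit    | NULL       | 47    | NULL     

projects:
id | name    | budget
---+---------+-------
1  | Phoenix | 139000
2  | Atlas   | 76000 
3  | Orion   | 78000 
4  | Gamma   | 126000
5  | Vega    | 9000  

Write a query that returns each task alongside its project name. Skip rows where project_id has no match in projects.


INNER JOIN keeps only tasks rows whose project_id matches an id in projects. Walk through each task:
  - task 1 (Migrate): project_id=1 -> matches Phoenix
  - task 2 (Document): project_id=4 -> matches Gamma
  - task 3 (Research): project_id=NULL, no match -> dropped
  - task 4 (Setup): project_id=2 -> matches Atlas
  - task 5 (Review): project_id=4 -> matches Gamma
  - task 6 (Audit): project_id=NULL, no match -> dropped
So 2 of 6 rows are dropped.

SQL:
SELECT a.name, b.name AS project
FROM tasks a
INNER JOIN projects b ON a.project_id = b.id

Result:
name     | project
---------+--------
Migrate  | Phoenix
Document | Gamma  
Setup    | Atlas  
Review   | Gamma  


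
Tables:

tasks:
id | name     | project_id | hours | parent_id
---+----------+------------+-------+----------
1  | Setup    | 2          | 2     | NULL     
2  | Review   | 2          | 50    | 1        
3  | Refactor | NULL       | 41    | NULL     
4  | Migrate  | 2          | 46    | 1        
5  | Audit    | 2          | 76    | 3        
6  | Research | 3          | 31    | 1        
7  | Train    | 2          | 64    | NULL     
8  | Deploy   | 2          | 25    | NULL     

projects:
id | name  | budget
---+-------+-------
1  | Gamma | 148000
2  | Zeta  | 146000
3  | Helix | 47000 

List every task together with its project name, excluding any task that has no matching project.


INNER JOIN keeps only tasks rows whose project_id matches an id in projects. Walk through each task:
  - task 1 (Setup): project_id=2 -> matches Zeta
  - task 2 (Review): project_id=2 -> matches Zeta
  - task 3 (Refactor): project_id=NULL, no match -> dropped
  - task 4 (Migrate): project_id=2 -> matches Zeta
  - task 5 (Audit): project_id=2 -> matches Zeta
  - task 6 (Research): project_id=3 -> matches Helix
  - task 7 (Train): project_id=2 -> matches Zeta
  - task 8 (Deploy): project_id=2 -> matches Zeta
So 1 of 8 rows is dropped.

SQL:
SELECT a.name, b.name AS project
FROM tasks a
INNER JOIN projects b ON a.project_id = b.id

Result:
name     | project
---------+--------
Setup    | Zeta   
Review   | Zeta   
Migrate  | Zeta   
Audit    | Zeta   
Research | Helix  
Train    | Zeta   
Deploy   | Zeta   


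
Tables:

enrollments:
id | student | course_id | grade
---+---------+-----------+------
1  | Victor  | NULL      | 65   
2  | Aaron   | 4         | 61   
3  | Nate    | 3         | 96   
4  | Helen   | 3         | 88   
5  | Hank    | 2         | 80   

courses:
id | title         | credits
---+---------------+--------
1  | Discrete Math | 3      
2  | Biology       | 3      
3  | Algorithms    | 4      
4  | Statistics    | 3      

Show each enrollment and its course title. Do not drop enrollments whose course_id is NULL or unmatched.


LEFT JOIN keeps every row from enrollments (the left table); where course_id has no match in courses, the course columns become NULL. Walk through each enrollment:
  - enrollment 1 (Victor): course_id=NULL, no match -> kept with NULL
  - enrollment 2 (Aaron): course_id=4 -> matches Statistics
  - enrollment 3 (Nate): course_id=3 -> matches Algorithms
  - enrollment 4 (Helen): course_id=3 -> matches Algorithms
  - enrollment 5 (Hank): course_id=2 -> matches Biology
All 5 rows appear; 1 has NULL course.

SQL:
SELECT a.student, b.title AS course
FROM enrollments a
LEFT JOIN courses b ON a.course_id = b.id

Result:
student | course    
--------+-----------
Victor  | NULL      
Aaron   | Statistics
Nate    | Algorithms
Helen   | Algorithms
Hank    | Biology   


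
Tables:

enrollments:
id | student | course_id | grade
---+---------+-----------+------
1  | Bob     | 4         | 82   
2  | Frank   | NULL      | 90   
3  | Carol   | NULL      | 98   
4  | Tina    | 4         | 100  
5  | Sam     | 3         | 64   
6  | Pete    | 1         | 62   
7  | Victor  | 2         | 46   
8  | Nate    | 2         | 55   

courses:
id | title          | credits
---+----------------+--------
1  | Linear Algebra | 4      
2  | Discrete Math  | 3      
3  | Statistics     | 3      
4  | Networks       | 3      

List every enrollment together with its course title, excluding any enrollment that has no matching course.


INNER JOIN keeps only enrollments rows whose course_id matches an id in courses. Walk through each enrollment:
  - enrollment 1 (Bob): course_id=4 -> matches Networks
  - enrollment 2 (Frank): course_id=NULL, no match -> dropped
  - enrollment 3 (Carol): course_id=NULL, no match -> dropped
  - enrollment 4 (Tina): course_id=4 -> matches Networks
  - enrollment 5 (Sam): course_id=3 -> matches Statistics
  - enrollment 6 (Pete): course_id=1 -> matches Linear Algebra
  - enrollment 7 (Victor): course_id=2 -> matches Discrete Math
  - enrollment 8 (Nate): course_id=2 -> matches Discrete Math
So 2 of 8 rows are dropped.

SQL:
SELECT a.student, b.title AS course
FROM enrollments a
INNER JOIN courses b ON a.course_id = b.id

Result:
student | course        
--------+---------------
Bob     | Networks      
Tina    | Networks      
Sam     | Statistics    
Pete    | Linear Algebra
Victor  | Discrete Math 
Nate    | Discrete Math 


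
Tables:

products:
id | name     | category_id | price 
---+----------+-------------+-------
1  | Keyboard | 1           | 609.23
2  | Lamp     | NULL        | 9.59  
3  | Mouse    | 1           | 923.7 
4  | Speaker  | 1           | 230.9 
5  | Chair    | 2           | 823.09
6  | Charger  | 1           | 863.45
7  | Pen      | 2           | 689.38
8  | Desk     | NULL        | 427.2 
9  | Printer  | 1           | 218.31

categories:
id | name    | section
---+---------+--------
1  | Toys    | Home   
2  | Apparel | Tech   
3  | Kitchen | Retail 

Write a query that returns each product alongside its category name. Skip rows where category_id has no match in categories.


INNER JOIN keeps only products rows whose category_id matches an id in categories. Walk through each product:
  - product 1 (Keyboard): category_id=1 -> matches Toys
  - product 2 (Lamp): category_id=NULL, no match -> dropped
  - product 3 (Mouse): category_id=1 -> matches Toys
  - product 4 (Speaker): category_id=1 -> matches Toys
  - product 5 (Chair): category_id=2 -> matches Apparel
  - product 6 (Charger): category_id=1 -> matches Toys
  - product 7 (Pen): category_id=2 -> matches Apparel
  - product 8 (Desk): category_id=NULL, no match -> dropped
  - product 9 (Printer): category_id=1 -> matches Toys
So 2 of 9 rows are dropped.

SQL:
SELECT a.name, b.name AS category
FROM products a
INNER JOIN categories b ON a.category_id = b.id

Result:
name     | category
---------+---------
Keyboard | Toys    
Mouse    | Toys    
Speaker  | Toys    
Chair    | Apparel 
Charger  | Toys    
Pen      | Apparel 
Printer  | Toys    


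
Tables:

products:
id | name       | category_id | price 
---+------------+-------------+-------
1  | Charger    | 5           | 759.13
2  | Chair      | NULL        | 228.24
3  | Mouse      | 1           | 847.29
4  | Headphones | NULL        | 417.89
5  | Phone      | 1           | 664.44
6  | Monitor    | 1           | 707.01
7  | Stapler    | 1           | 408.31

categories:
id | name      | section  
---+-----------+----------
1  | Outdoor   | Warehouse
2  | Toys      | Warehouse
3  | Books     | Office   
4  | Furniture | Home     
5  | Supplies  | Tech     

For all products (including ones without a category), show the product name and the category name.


LEFT JOIN keeps every row from products (the left table); where category_id has no match in categories, the category columns become NULL. Walk through each product:
  - product 1 (Charger): category_id=5 -> matches Supplies
  - product 2 (Chair): category_id=NULL, no match -> kept with NULL
  - product 3 (Mouse): category_id=1 -> matches Outdoor
  - product 4 (Headphones): category_id=NULL, no match -> kept with NULL
  - product 5 (Phone): category_id=1 -> matches Outdoor
  - product 6 (Monitor): category_id=1 -> matches Outdoor
  - product 7 (Stapler): category_id=1 -> matches Outdoor
All 7 rows appear; 2 have NULL category.

SQL:
SELECT a.name, b.name AS category
FROM products a
LEFT JOIN categories b ON a.category_id = b.id

Result:
name       | category
-----------+---------
Charger    | Supplies
Chair      | NULL    
Mouse      | Outdoor 
Headphones | NULL    
Phone      | Outdoor 
Monitor    | Outdoor 
Stapler    | Outdoor 


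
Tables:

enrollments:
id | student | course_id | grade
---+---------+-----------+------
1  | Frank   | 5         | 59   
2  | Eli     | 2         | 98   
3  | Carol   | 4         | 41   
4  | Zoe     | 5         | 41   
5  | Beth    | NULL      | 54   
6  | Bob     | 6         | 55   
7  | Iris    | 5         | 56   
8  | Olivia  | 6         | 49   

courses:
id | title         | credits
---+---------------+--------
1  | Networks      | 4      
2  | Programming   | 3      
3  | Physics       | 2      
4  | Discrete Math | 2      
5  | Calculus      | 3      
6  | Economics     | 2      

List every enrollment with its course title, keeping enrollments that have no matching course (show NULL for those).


LEFT JOIN keeps every row from enrollments (the left table); where course_id has no match in courses, the course columns become NULL. Walk through each enrollment:
  - enrollment 1 (Frank): course_id=5 -> matches Calculus
  - enrollment 2 (Eli): course_id=2 -> matches Programming
  - enrollment 3 (Carol): course_id=4 -> matches Discrete Math
  - enrollment 4 (Zoe): course_id=5 -> matches Calculus
  - enrollment 5 (Beth): course_id=NULL, no match -> kept with NULL
  - enrollment 6 (Bob): course_id=6 -> matches Economics
  - enrollment 7 (Iris): course_id=5 -> matches Calculus
  - enrollment 8 (Olivia): course_id=6 -> matches Economics
All 8 rows appear; 1 has NULL course.

SQL:
SELECT a.student, b.title AS course
FROM enrollments a
LEFT JOIN courses b ON a.course_id = b.id

Result:
student | course       
--------+--------------
Frank   | Calculus     
Eli     | Programming  
Carol   | Discrete Math
Zoe     | Calculus     
Beth    | NULL         
Bob     | Economics    
Iris    | Calculus     
Olivia  | Economics    


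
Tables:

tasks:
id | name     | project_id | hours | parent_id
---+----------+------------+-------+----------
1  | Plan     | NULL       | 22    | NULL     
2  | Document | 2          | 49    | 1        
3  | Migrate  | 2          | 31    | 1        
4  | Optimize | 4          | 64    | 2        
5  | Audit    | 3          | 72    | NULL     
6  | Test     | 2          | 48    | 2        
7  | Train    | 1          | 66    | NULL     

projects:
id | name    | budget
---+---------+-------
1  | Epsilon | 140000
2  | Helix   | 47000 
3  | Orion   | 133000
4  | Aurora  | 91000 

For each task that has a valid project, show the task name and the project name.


INNER JOIN keeps only tasks rows whose project_id matches an id in projects. Walk through each task:
  - task 1 (Plan): project_id=NULL, no match -> dropped
  - task 2 (Document): project_id=2 -> matches Helix
  - task 3 (Migrate): project_id=2 -> matches Helix
  - task 4 (Optimize): project_id=4 -> matches Aurora
  - task 5 (Audit): project_id=3 -> matches Orion
  - task 6 (Test): project_id=2 -> matches Helix
  - task 7 (Train): project_id=1 -> matches Epsilon
So 1 of 7 rows is dropped.

SQL:
SELECT a.name, b.name AS project
FROM tasks a
INNER JOIN projects b ON a.project_id = b.id

Result:
name     | project
---------+--------
Document | Helix  
Migrate  | Helix  
Optimize | Aurora 
Audit    | Orion  
Test     | Helix  
Train    | Epsilon


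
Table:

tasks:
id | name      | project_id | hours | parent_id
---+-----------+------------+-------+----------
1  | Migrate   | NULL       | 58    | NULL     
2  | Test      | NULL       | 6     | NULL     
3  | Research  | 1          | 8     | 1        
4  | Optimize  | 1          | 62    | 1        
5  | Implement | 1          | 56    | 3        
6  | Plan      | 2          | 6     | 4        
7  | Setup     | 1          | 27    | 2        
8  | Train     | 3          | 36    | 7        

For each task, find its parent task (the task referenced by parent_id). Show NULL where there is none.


This is a self-join: tasks is joined to a second copy of itself, matching each row's parent_id to another row's id. Use LEFT JOIN so rows with parent_id=NULL are kept.
  - task 1 (Migrate): parent_id=NULL -> NULL
  - task 2 (Test): parent_id=NULL -> NULL
  - task 3 (Research): parent_id=1 -> Migrate
  - task 4 (Optimize): parent_id=1 -> Migrate
  - task 5 (Implement): parent_id=3 -> Research
  - task 6 (Plan): parent_id=4 -> Optimize
  - task 7 (Setup): parent_id=2 -> Test
  - task 8 (Train): parent_id=7 -> Setup

SQL:
SELECT a.name AS item, b.name AS parent
FROM tasks a
LEFT JOIN tasks b ON a.parent_id = b.id

Result:
item      | parent  
----------+---------
Migrate   | NULL    
Test      | NULL    
Research  | Migrate 
Optimize  | Migrate 
Implement | Research
Plan      | Optimize
Setup     | Test    
Train     | Setup   


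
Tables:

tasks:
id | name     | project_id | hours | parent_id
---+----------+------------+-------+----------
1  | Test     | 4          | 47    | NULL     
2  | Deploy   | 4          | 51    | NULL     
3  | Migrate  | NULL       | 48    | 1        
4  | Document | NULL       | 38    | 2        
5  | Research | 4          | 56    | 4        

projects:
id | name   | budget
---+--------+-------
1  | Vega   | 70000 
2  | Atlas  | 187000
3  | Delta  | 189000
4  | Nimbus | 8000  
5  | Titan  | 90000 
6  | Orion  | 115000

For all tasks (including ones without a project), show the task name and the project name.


LEFT JOIN keeps every row from tasks (the left table); where project_id has no match in projects, the project columns become NULL. Walk through each task:
  - task 1 (Test): project_id=4 -> matches Nimbus
  - task 2 (Deploy): project_id=4 -> matches Nimbus
  - task 3 (Migrate): project_id=NULL, no match -> kept with NULL
  - task 4 (Document): project_id=NULL, no match -> kept with NULL
  - task 5 (Research): project_id=4 -> matches Nimbus
All 5 rows appear; 2 have NULL project.

SQL:
SELECT a.name, b.name AS project
FROM tasks a
LEFT JOIN projects b ON a.project_id = b.id

Result:
name     | project
---------+--------
Test     | Nimbus 
Deploy   | Nimbus 
Migrate  | NULL   
Document | NULL   
Research | Nimbus 


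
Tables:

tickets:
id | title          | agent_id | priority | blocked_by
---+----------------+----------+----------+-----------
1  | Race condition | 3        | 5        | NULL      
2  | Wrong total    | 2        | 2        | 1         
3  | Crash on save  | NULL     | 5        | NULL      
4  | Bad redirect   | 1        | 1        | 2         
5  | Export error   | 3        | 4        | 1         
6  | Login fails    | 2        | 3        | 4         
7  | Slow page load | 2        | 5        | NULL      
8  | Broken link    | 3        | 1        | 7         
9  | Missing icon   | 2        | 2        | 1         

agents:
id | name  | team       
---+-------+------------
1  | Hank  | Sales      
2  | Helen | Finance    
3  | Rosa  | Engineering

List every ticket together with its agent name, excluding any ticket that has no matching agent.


INNER JOIN keeps only tickets rows whose agent_id matches an id in agents. Walk through each ticket:
  - ticket 1 (Race condition): agent_id=3 -> matches Rosa
  - ticket 2 (Wrong total): agent_id=2 -> matches Helen
  - ticket 3 (Crash on save): agent_id=NULL, no match -> dropped
  - ticket 4 (Bad redirect): agent_id=1 -> matches Hank
  - ticket 5 (Export error): agent_id=3 -> matches Rosa
  - ticket 6 (Login fails): agent_id=2 -> matches Helen
  - ticket 7 (Slow page load): agent_id=2 -> matches Helen
  - ticket 8 (Broken link): agent_id=3 -> matches Rosa
  - ticket 9 (Missing icon): agent_id=2 -> matches Helen
So 1 of 9 rows is dropped.

SQL:
SELECT a.title, b.name AS agent
FROM tickets a
INNER JOIN agents b ON a.agent_id = b.id

Result:
title          | agent
---------------+------
Race condition | Rosa 
Wrong total    | Helen
Bad redirect   | Hank 
Export error   | Rosa 
Login fails    | Helen
Slow page load | Helen
Broken link    | Rosa 
Missing icon   | Helen


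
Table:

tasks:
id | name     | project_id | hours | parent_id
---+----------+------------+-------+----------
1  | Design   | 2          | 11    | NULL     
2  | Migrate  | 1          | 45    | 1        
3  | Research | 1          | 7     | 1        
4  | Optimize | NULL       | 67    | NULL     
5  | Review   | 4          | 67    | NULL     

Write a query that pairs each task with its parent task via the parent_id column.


This is a self-join: tasks is joined to a second copy of itself, matching each row's parent_id to another row's id. Use LEFT JOIN so rows with parent_id=NULL are kept.
  - task 1 (Design): parent_id=NULL -> NULL
  - task 2 (Migrate): parent_id=1 -> Design
  - task 3 (Research): parent_id=1 -> Design
  - task 4 (Optimize): parent_id=NULL -> NULL
  - task 5 (Review): parent_id=NULL -> NULL

SQL:
SELECT a.name AS item, b.name AS parent
FROM tasks a
LEFT JOIN tasks b ON a.parent_id = b.id

Result:
item     | parent
---------+-------
Design   | NULL  
Migrate  | Design
Research | Design
Optimize | NULL  
Review   | NULL  
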